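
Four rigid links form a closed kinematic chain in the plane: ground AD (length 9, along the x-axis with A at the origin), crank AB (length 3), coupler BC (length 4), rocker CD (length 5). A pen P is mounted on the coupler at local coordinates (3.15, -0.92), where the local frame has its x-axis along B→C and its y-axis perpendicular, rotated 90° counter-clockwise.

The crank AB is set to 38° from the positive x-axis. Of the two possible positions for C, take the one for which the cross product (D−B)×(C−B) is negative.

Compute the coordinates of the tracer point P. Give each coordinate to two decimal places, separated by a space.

3.07 -1.36

A=(0,0), D=(9.00,0)
B = A + 3.00·(cos38°, sin38°) = (2.3640, 1.8470)
|BD| = 6.8882
circle(B,4.00) ∩ circle(D,5.00): a=2.7908, h=2.8655
  candidates: C₊=(5.8210,3.8593) cross=19.738; C₋=(4.2843,-1.6619) cross=-19.738
  mode - wants cross < 0 → take C=(4.2843,-1.6619) (cross=-19.738)
ex = (C−B)/|BC| = (0.4801,-0.8772); ey = (0.8772,0.4801)
P = B + 3.15·ex + -0.92·ey = (3.0692,-1.3580)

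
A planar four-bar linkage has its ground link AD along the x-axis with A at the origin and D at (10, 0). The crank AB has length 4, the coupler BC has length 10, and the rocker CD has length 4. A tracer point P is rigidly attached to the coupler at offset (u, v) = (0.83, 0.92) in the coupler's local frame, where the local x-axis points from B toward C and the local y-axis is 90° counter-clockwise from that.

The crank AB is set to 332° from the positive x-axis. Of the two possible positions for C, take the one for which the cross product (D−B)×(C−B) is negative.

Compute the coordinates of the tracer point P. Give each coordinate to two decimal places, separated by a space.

4.36 -0.96

A=(0,0), D=(10.00,0)
B = A + 4.00·(cos332°, sin332°) = (3.5318, -1.8779)
|BD| = 6.7353
circle(B,10.00) ∩ circle(D,4.00): a=9.6035, h=2.7881
  candidates: C₊=(11.9771,3.4772) cross=18.779; C₋=(13.5318,-1.8779) cross=-18.779
  mode - wants cross < 0 → take C=(13.5318,-1.8779) (cross=-18.779)
ex = (C−B)/|BC| = (1.0000,0.0000); ey = (-0.0000,1.0000)
P = B + 0.83·ex + 0.92·ey = (4.3618,-0.9579)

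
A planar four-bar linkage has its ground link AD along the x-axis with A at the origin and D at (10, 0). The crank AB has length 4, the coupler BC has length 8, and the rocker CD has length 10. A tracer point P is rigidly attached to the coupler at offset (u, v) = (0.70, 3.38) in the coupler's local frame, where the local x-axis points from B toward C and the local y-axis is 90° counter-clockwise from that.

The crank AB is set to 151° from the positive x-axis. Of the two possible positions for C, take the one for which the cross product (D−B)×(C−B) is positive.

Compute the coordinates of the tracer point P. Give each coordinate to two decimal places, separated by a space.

-5.05 5.02

A=(0,0), D=(10.00,0)
B = A + 4.00·(cos151°, sin151°) = (-3.4985, 1.9392)
|BD| = 13.6371
circle(B,8.00) ∩ circle(D,10.00): a=5.4986, h=5.8108
  candidates: C₊=(2.7706,6.9091) cross=79.242; C₋=(1.1179,-4.5944) cross=-79.242
  mode + wants cross > 0 → take C=(2.7706,6.9091) (cross=79.242)
ex = (C−B)/|BC| = (0.7836,0.6212); ey = (-0.6212,0.7836)
P = B + 0.70·ex + 3.38·ey = (-5.0497,5.0228)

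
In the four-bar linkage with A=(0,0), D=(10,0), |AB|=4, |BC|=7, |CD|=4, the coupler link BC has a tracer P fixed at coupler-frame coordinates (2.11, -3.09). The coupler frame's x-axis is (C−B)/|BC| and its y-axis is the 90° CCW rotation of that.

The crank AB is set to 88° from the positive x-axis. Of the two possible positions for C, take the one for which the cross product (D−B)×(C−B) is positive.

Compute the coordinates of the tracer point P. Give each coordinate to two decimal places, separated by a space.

A=(0,0), D=(10.00,0)
B = A + 4.00·(cos88°, sin88°) = (0.1396, 3.9976)
|BD| = 10.6399
circle(B,7.00) ∩ circle(D,4.00): a=6.8707, h=1.3391
  candidates: C₊=(7.0101,2.6571) cross=14.248; C₋=(6.0038,0.1752) cross=-14.248
  mode + wants cross > 0 → take C=(7.0101,2.6571) (cross=14.248)
ex = (C−B)/|BC| = (0.9815,-0.1915); ey = (0.1915,0.9815)
P = B + 2.11·ex + -3.09·ey = (1.6188,0.5607)

1.62 0.56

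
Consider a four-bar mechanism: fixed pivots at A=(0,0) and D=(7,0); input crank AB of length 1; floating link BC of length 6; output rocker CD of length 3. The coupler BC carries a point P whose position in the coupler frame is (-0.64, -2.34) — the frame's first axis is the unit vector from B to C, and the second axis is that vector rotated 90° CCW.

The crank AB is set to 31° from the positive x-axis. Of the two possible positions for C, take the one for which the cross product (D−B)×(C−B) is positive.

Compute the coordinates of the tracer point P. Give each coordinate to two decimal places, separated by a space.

1.21 -1.88

A=(0,0), D=(7.00,0)
B = A + 1.00·(cos31°, sin31°) = (0.8572, 0.5150)
|BD| = 6.1644
circle(B,6.00) ∩ circle(D,3.00): a=5.2722, h=2.8643
  candidates: C₊=(6.3502,2.9288) cross=17.656; C₋=(5.8716,-2.7797) cross=-17.656
  mode + wants cross > 0 → take C=(6.3502,2.9288) (cross=17.656)
ex = (C−B)/|BC| = (0.9155,0.4023); ey = (-0.4023,0.9155)
P = B + -0.64·ex + -2.34·ey = (1.2126,-1.8847)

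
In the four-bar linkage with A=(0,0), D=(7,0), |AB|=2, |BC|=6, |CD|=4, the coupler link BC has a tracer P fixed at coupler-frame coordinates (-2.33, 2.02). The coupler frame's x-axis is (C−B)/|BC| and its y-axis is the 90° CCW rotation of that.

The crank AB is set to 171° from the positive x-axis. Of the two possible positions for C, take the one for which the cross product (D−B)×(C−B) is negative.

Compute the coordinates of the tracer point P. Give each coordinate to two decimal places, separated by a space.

-3.33 3.08

A=(0,0), D=(7.00,0)
B = A + 2.00·(cos171°, sin171°) = (-1.9754, 0.3129)
|BD| = 8.9808
circle(B,6.00) ∩ circle(D,4.00): a=5.6039, h=2.1439
  candidates: C₊=(3.6998,2.2602) cross=19.254; C₋=(3.5504,-2.0250) cross=-19.254
  mode - wants cross < 0 → take C=(3.5504,-2.0250) (cross=-19.254)
ex = (C−B)/|BC| = (0.9210,-0.3896); ey = (0.3896,0.9210)
P = B + -2.33·ex + 2.02·ey = (-3.3342,3.0811)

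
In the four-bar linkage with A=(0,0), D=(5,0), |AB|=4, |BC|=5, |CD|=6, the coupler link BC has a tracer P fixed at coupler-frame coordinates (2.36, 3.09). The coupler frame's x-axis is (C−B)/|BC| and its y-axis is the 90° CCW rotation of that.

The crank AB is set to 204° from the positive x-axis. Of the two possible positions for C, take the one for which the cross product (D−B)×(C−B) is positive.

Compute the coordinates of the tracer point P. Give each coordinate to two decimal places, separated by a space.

-4.61 2.14

A=(0,0), D=(5.00,0)
B = A + 4.00·(cos204°, sin204°) = (-3.6542, -1.6269)
|BD| = 8.8058
circle(B,5.00) ∩ circle(D,6.00): a=3.7783, h=3.2748
  candidates: C₊=(-0.5460,2.2896) cross=28.837; C₋=(0.6641,-4.1473) cross=-28.837
  mode + wants cross > 0 → take C=(-0.5460,2.2896) (cross=28.837)
ex = (C−B)/|BC| = (0.6216,0.7833); ey = (-0.7833,0.6216)
P = B + 2.36·ex + 3.09·ey = (-4.6075,2.1425)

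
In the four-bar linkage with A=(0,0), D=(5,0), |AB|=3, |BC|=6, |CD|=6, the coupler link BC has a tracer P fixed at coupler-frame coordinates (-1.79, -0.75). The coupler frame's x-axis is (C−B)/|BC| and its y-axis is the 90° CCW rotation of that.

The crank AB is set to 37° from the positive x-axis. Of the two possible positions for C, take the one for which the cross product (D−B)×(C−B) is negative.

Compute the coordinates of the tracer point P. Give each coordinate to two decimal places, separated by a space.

A=(0,0), D=(5.00,0)
B = A + 3.00·(cos37°, sin37°) = (2.3959, 1.8054)
|BD| = 3.1687
circle(B,6.00) ∩ circle(D,6.00): a=1.5844, h=5.7870
  candidates: C₊=(6.9952,5.6585) cross=18.338; C₋=(0.4007,-3.8531) cross=-18.338
  mode - wants cross < 0 → take C=(0.4007,-3.8531) (cross=-18.338)
ex = (C−B)/|BC| = (-0.3325,-0.9431); ey = (0.9431,-0.3325)
P = B + -1.79·ex + -0.75·ey = (2.2838,3.7430)

2.28 3.74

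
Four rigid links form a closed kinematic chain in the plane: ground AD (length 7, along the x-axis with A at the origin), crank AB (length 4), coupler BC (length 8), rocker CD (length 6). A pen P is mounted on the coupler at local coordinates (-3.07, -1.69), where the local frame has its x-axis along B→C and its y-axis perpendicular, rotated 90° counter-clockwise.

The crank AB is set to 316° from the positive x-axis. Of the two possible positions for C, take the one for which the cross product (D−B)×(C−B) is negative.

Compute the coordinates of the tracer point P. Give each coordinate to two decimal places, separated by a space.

A=(0,0), D=(7.00,0)
B = A + 4.00·(cos316°, sin316°) = (2.8774, -2.7786)
|BD| = 4.9716
circle(B,8.00) ∩ circle(D,6.00): a=5.3018, h=5.9909
  candidates: C₊=(3.9255,5.1524) cross=29.784; C₋=(10.6221,-4.7833) cross=-29.784
  mode - wants cross < 0 → take C=(10.6221,-4.7833) (cross=-29.784)
ex = (C−B)/|BC| = (0.9681,-0.2506); ey = (0.2506,0.9681)
P = B + -3.07·ex + -1.69·ey = (-0.5182,-3.6454)

-0.52 -3.65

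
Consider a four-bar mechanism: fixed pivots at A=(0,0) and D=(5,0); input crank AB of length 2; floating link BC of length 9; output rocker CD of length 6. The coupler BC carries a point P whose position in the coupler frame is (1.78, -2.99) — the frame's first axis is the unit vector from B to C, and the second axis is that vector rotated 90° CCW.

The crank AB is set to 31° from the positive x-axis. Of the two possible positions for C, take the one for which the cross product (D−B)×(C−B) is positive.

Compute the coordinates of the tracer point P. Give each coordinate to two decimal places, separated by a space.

A=(0,0), D=(5.00,0)
B = A + 2.00·(cos31°, sin31°) = (1.7143, 1.0301)
|BD| = 3.4433
circle(B,9.00) ∩ circle(D,6.00): a=8.2560, h=3.5831
  candidates: C₊=(10.6641,1.9793) cross=12.338; C₋=(8.5204,-4.8587) cross=-12.338
  mode + wants cross > 0 → take C=(10.6641,1.9793) (cross=12.338)
ex = (C−B)/|BC| = (0.9944,0.1055); ey = (-0.1055,0.9944)
P = B + 1.78·ex + -2.99·ey = (3.7998,-1.7555)

3.80 -1.76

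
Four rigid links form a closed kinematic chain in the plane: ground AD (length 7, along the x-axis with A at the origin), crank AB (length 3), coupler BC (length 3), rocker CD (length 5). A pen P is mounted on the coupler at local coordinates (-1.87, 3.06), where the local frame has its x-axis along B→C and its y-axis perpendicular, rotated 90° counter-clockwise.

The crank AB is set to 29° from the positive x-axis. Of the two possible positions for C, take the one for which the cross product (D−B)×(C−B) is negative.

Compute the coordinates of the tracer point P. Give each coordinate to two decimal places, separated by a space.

5.90 2.91

A=(0,0), D=(7.00,0)
B = A + 3.00·(cos29°, sin29°) = (2.6239, 1.4544)
|BD| = 4.6115
circle(B,3.00) ∩ circle(D,5.00): a=0.5710, h=2.9452
  candidates: C₊=(4.0946,4.0692) cross=13.582; C₋=(2.2368,-1.5205) cross=-13.582
  mode - wants cross < 0 → take C=(2.2368,-1.5205) (cross=-13.582)
ex = (C−B)/|BC| = (-0.1290,-0.9916); ey = (0.9916,-0.1290)
P = B + -1.87·ex + 3.06·ey = (5.8996,2.9140)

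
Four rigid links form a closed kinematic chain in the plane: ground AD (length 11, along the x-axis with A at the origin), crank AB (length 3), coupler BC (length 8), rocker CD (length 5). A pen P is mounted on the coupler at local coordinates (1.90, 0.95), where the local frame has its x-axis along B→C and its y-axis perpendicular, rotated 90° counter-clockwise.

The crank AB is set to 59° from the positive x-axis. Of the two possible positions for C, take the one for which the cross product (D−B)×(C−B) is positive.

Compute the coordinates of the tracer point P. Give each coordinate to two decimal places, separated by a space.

A=(0,0), D=(11.00,0)
B = A + 3.00·(cos59°, sin59°) = (1.5451, 2.5715)
|BD| = 9.7983
circle(B,8.00) ∩ circle(D,5.00): a=6.8893, h=4.0666
  candidates: C₊=(9.2602,4.6875) cross=39.846; C₋=(7.1257,-3.1606) cross=-39.846
  mode + wants cross > 0 → take C=(9.2602,4.6875) (cross=39.846)
ex = (C−B)/|BC| = (0.9644,0.2645); ey = (-0.2645,0.9644)
P = B + 1.90·ex + 0.95·ey = (3.1262,3.9902)

3.13 3.99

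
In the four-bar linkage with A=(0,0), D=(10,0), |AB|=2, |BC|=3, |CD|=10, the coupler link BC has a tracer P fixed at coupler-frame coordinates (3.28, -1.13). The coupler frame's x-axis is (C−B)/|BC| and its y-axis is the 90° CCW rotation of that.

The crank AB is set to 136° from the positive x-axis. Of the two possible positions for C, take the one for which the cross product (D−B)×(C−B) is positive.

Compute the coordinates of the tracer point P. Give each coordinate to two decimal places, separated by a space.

1.66 2.96

A=(0,0), D=(10.00,0)
B = A + 2.00·(cos136°, sin136°) = (-1.4387, 1.3893)
|BD| = 11.5227
circle(B,3.00) ∩ circle(D,10.00): a=1.8127, h=2.3905
  candidates: C₊=(0.6490,3.5438) cross=27.545; C₋=(0.0725,-1.2023) cross=-27.545
  mode + wants cross > 0 → take C=(0.6490,3.5438) (cross=27.545)
ex = (C−B)/|BC| = (0.6959,0.7182); ey = (-0.7182,0.6959)
P = B + 3.28·ex + -1.13·ey = (1.6553,2.9585)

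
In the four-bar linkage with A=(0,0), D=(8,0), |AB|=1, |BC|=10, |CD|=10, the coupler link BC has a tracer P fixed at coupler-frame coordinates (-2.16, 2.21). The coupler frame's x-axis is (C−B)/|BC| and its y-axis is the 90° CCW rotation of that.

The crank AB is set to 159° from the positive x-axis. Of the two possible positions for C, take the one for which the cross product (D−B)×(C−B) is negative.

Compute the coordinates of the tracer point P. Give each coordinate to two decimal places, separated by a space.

0.19 3.24

A=(0,0), D=(8.00,0)
B = A + 1.00·(cos159°, sin159°) = (-0.9336, 0.3584)
|BD| = 8.9408
circle(B,10.00) ∩ circle(D,10.00): a=4.4704, h=8.9451
  candidates: C₊=(3.8918,9.1171) cross=79.976; C₋=(3.1747,-8.7588) cross=-79.976
  mode - wants cross < 0 → take C=(3.1747,-8.7588) (cross=-79.976)
ex = (C−B)/|BC| = (0.4108,-0.9117); ey = (0.9117,0.4108)
P = B + -2.16·ex + 2.21·ey = (0.1939,3.2356)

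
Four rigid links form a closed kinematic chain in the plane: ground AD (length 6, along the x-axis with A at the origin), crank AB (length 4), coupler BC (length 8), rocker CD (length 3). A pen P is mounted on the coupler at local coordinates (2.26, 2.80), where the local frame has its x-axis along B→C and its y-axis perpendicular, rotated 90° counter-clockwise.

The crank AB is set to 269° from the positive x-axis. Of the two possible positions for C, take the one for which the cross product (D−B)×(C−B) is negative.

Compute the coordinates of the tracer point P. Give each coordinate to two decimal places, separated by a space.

1.59 -0.81

A=(0,0), D=(6.00,0)
B = A + 4.00·(cos269°, sin269°) = (-0.0698, -3.9994)
|BD| = 7.2690
circle(B,8.00) ∩ circle(D,3.00): a=7.4177, h=2.9963
  candidates: C₊=(4.4756,2.5838) cross=21.780; C₋=(7.7728,-2.4202) cross=-21.780
  mode - wants cross < 0 → take C=(7.7728,-2.4202) (cross=-21.780)
ex = (C−B)/|BC| = (0.9803,0.1974); ey = (-0.1974,0.9803)
P = B + 2.26·ex + 2.80·ey = (1.5930,-0.8084)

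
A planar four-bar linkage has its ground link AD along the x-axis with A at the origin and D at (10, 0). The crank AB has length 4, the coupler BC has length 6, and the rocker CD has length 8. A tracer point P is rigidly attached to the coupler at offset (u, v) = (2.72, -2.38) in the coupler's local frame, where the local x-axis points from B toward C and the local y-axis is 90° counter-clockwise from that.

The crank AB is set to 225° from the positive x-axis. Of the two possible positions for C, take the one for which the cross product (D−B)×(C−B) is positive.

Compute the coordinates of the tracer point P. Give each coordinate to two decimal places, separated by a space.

A=(0,0), D=(10.00,0)
B = A + 4.00·(cos225°, sin225°) = (-2.8284, -2.8284)
|BD| = 13.1365
circle(B,6.00) ∩ circle(D,8.00): a=5.5025, h=2.3921
  candidates: C₊=(2.0300,0.6923) cross=31.424; C₋=(3.0601,-3.9797) cross=-31.424
  mode + wants cross > 0 → take C=(2.0300,0.6923) (cross=31.424)
ex = (C−B)/|BC| = (0.8097,0.5868); ey = (-0.5868,0.8097)
P = B + 2.72·ex + -2.38·ey = (0.7706,-3.1595)

0.77 -3.16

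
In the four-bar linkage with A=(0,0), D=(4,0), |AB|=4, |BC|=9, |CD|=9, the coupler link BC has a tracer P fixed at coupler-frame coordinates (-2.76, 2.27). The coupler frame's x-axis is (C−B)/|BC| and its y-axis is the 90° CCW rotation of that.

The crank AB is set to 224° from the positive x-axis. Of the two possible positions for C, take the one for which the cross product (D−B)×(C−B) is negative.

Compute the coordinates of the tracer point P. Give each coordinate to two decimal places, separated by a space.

-3.31 0.77

A=(0,0), D=(4.00,0)
B = A + 4.00·(cos224°, sin224°) = (-2.8774, -2.7786)
|BD| = 7.4175
circle(B,9.00) ∩ circle(D,9.00): a=3.7087, h=8.2003
  candidates: C₊=(-2.5106,6.2139) cross=60.826; C₋=(3.6332,-8.9925) cross=-60.826
  mode - wants cross < 0 → take C=(3.6332,-8.9925) (cross=-60.826)
ex = (C−B)/|BC| = (0.7234,-0.6904); ey = (0.6904,0.7234)
P = B + -2.76·ex + 2.27·ey = (-3.3067,0.7691)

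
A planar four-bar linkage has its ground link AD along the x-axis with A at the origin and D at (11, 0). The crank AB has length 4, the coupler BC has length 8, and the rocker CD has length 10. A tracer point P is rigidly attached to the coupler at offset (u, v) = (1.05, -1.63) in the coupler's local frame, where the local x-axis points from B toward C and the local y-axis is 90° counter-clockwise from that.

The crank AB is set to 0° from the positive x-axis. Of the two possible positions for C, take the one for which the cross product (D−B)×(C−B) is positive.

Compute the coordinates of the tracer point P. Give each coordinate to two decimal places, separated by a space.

5.74 0.85

A=(0,0), D=(11.00,0)
B = A + 4.00·(cos0°, sin0°) = (4.0000, 0.0000)
|BD| = 7.0000
circle(B,8.00) ∩ circle(D,10.00): a=0.9286, h=7.9459
  candidates: C₊=(4.9286,7.9459) cross=55.621; C₋=(4.9286,-7.9459) cross=-55.621
  mode + wants cross > 0 → take C=(4.9286,7.9459) (cross=55.621)
ex = (C−B)/|BC| = (0.1161,0.9932); ey = (-0.9932,0.1161)
P = B + 1.05·ex + -1.63·ey = (5.7409,0.8537)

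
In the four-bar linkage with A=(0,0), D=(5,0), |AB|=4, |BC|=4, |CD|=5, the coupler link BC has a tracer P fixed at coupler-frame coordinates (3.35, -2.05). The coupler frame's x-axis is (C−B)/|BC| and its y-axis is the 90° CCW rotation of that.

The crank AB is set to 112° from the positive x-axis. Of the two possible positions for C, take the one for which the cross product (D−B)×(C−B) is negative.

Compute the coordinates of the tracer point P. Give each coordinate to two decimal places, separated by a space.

A=(0,0), D=(5.00,0)
B = A + 4.00·(cos112°, sin112°) = (-1.4984, 3.7087)
|BD| = 7.4823
circle(B,4.00) ∩ circle(D,5.00): a=3.1397, h=2.4784
  candidates: C₊=(2.4569,4.3049) cross=18.544; C₋=(-0.0000,0.0000) cross=-18.544
  mode - wants cross < 0 → take C=(-0.0000,0.0000) (cross=-18.544)
ex = (C−B)/|BC| = (0.3746,-0.9272); ey = (0.9272,0.3746)
P = B + 3.35·ex + -2.05·ey = (-2.1442,-0.1653)

-2.14 -0.17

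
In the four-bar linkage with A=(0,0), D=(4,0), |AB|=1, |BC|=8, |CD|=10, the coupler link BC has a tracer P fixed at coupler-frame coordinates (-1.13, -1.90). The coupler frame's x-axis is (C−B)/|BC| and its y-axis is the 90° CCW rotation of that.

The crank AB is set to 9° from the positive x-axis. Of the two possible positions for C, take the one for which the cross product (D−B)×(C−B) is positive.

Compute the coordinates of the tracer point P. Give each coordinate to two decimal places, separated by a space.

A=(0,0), D=(4.00,0)
B = A + 1.00·(cos9°, sin9°) = (0.9877, 0.1564)
|BD| = 3.0164
circle(B,8.00) ∩ circle(D,10.00): a=-4.4593, h=6.6419
  candidates: C₊=(-3.1211,7.0207) cross=20.034; C₋=(-3.8100,-6.2453) cross=-20.034
  mode + wants cross > 0 → take C=(-3.1211,7.0207) (cross=20.034)
ex = (C−B)/|BC| = (-0.5136,0.8580); ey = (-0.8580,-0.5136)
P = B + -1.13·ex + -1.90·ey = (3.1983,0.1627)

3.20 0.16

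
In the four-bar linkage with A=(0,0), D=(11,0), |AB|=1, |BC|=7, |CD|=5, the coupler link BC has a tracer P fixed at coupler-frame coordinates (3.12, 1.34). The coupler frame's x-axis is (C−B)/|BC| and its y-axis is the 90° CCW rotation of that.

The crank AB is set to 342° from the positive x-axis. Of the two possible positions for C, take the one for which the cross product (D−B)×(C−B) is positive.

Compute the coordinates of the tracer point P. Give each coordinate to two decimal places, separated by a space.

A=(0,0), D=(11.00,0)
B = A + 1.00·(cos342°, sin342°) = (0.9511, -0.3090)
|BD| = 10.0537
circle(B,7.00) ∩ circle(D,5.00): a=6.2204, h=3.2103
  candidates: C₊=(7.0699,3.0910) cross=32.276; C₋=(7.2672,-3.3266) cross=-32.276
  mode + wants cross > 0 → take C=(7.0699,3.0910) (cross=32.276)
ex = (C−B)/|BC| = (0.8741,0.4857); ey = (-0.4857,0.8741)
P = B + 3.12·ex + 1.34·ey = (3.0274,2.3777)

3.03 2.38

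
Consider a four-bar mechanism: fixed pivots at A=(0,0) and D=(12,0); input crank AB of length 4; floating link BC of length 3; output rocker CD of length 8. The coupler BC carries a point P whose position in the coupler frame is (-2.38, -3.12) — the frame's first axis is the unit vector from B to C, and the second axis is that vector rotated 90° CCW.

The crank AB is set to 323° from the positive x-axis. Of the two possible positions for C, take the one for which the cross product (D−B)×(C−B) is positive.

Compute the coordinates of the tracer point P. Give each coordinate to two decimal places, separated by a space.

5.55 -5.55

A=(0,0), D=(12.00,0)
B = A + 4.00·(cos323°, sin323°) = (3.1945, -2.4073)
|BD| = 9.1286
circle(B,3.00) ∩ circle(D,8.00): a=1.5518, h=2.5675
  candidates: C₊=(4.0143,0.4786) cross=23.438; C₋=(5.3684,-4.4747) cross=-23.438
  mode + wants cross > 0 → take C=(4.0143,0.4786) (cross=23.438)
ex = (C−B)/|BC| = (0.2733,0.9619); ey = (-0.9619,0.2733)
P = B + -2.38·ex + -3.12·ey = (5.5454,-5.5493)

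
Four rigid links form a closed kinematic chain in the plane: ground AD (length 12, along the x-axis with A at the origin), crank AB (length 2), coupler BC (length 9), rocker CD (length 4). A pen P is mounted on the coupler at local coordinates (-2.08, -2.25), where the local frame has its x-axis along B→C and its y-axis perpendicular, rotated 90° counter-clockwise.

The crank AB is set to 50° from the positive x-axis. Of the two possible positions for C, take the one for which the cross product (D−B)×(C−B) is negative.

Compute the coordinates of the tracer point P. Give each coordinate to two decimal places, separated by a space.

A=(0,0), D=(12.00,0)
B = A + 2.00·(cos50°, sin50°) = (1.2856, 1.5321)
|BD| = 10.8234
circle(B,9.00) ∩ circle(D,4.00): a=8.4145, h=3.1933
  candidates: C₊=(10.0673,3.5021) cross=34.562; C₋=(9.1633,-2.8201) cross=-34.562
  mode - wants cross < 0 → take C=(9.1633,-2.8201) (cross=-34.562)
ex = (C−B)/|BC| = (0.8753,-0.4836); ey = (0.4836,0.8753)
P = B + -2.08·ex + -2.25·ey = (-1.6231,0.5685)

-1.62 0.57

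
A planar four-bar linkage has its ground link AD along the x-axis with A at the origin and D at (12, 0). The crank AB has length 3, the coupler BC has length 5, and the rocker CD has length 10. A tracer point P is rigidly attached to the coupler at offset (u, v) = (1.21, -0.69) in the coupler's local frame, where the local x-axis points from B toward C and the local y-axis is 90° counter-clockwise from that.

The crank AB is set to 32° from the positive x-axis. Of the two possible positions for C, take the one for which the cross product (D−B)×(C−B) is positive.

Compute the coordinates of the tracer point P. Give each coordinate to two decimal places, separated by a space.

A=(0,0), D=(12.00,0)
B = A + 3.00·(cos32°, sin32°) = (2.5441, 1.5898)
|BD| = 9.5886
circle(B,5.00) ∩ circle(D,10.00): a=0.8834, h=4.9213
  candidates: C₊=(4.2312,6.2965) cross=47.189; C₋=(2.5993,-3.4099) cross=-47.189
  mode + wants cross > 0 → take C=(4.2312,6.2965) (cross=47.189)
ex = (C−B)/|BC| = (0.3374,0.9414); ey = (-0.9414,0.3374)
P = B + 1.21·ex + -0.69·ey = (3.6020,2.4960)

3.60 2.50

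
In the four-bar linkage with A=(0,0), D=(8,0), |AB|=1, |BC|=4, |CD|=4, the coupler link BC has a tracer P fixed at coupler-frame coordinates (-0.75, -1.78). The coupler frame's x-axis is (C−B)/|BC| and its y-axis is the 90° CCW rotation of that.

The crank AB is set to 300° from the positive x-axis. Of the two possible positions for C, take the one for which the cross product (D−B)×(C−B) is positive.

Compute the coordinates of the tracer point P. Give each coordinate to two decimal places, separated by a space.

0.60 -2.79

A=(0,0), D=(8.00,0)
B = A + 1.00·(cos300°, sin300°) = (0.5000, -0.8660)
|BD| = 7.5498
circle(B,4.00) ∩ circle(D,4.00): a=3.7749, h=1.3229
  candidates: C₊=(4.0983,0.8811) cross=9.987; C₋=(4.4017,-1.7472) cross=-9.987
  mode + wants cross > 0 → take C=(4.0983,0.8811) (cross=9.987)
ex = (C−B)/|BC| = (0.8996,0.4368); ey = (-0.4368,0.8996)
P = B + -0.75·ex + -1.78·ey = (0.6028,-2.7948)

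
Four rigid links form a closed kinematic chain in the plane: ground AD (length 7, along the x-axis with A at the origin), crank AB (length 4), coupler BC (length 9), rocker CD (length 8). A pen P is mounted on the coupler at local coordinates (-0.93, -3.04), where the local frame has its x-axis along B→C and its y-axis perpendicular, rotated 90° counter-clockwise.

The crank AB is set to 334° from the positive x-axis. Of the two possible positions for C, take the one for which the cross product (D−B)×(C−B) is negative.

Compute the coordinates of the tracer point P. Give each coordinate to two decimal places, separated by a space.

A=(0,0), D=(7.00,0)
B = A + 4.00·(cos334°, sin334°) = (3.5952, -1.7535)
|BD| = 3.8298
circle(B,9.00) ∩ circle(D,8.00): a=4.1343, h=7.9942
  candidates: C₊=(3.6106,7.2465) cross=30.616; C₋=(10.9309,-6.9677) cross=-30.616
  mode - wants cross < 0 → take C=(10.9309,-6.9677) (cross=-30.616)
ex = (C−B)/|BC| = (0.8151,-0.5794); ey = (0.5794,0.8151)
P = B + -0.93·ex + -3.04·ey = (1.0759,-3.6925)

1.08 -3.69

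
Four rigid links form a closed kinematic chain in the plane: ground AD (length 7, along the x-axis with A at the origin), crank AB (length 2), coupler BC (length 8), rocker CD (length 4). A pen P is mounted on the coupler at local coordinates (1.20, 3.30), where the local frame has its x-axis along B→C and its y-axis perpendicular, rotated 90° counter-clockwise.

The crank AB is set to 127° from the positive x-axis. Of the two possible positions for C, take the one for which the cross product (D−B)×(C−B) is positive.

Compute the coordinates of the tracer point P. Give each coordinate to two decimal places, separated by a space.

A=(0,0), D=(7.00,0)
B = A + 2.00·(cos127°, sin127°) = (-1.2036, 1.5973)
|BD| = 8.3577
circle(B,8.00) ∩ circle(D,4.00): a=7.0505, h=3.7804
  candidates: C₊=(6.4393,3.9605) cross=31.595; C₋=(4.9944,-3.4609) cross=-31.595
  mode + wants cross > 0 → take C=(6.4393,3.9605) (cross=31.595)
ex = (C−B)/|BC| = (0.9554,0.2954); ey = (-0.2954,0.9554)
P = B + 1.20·ex + 3.30·ey = (-1.0320,5.1045)

-1.03 5.10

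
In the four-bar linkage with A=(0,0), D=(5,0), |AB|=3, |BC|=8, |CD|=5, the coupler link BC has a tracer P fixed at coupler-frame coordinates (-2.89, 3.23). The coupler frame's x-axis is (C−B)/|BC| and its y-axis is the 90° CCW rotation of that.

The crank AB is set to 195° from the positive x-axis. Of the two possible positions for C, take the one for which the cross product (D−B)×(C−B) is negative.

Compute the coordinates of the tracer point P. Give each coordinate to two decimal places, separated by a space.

-3.71 3.48

A=(0,0), D=(5.00,0)
B = A + 3.00·(cos195°, sin195°) = (-2.8978, -0.7765)
|BD| = 7.9359
circle(B,8.00) ∩ circle(D,5.00): a=6.4251, h=4.7663
  candidates: C₊=(3.0302,4.5956) cross=37.825; C₋=(3.9629,-4.8913) cross=-37.825
  mode - wants cross < 0 → take C=(3.9629,-4.8913) (cross=-37.825)
ex = (C−B)/|BC| = (0.8576,-0.5143); ey = (0.5143,0.8576)
P = B + -2.89·ex + 3.23·ey = (-3.7148,3.4800)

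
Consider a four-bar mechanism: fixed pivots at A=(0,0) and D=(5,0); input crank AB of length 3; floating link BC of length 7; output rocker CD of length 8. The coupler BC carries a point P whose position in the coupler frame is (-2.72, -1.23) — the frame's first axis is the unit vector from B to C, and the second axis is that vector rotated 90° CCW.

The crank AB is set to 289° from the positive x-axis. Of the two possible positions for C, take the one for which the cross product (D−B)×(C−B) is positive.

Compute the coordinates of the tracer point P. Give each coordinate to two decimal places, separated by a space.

3.32 -4.68

A=(0,0), D=(5.00,0)
B = A + 3.00·(cos289°, sin289°) = (0.9767, -2.8366)
|BD| = 4.9227
circle(B,7.00) ∩ circle(D,8.00): a=0.9378, h=6.9369
  candidates: C₊=(-2.2540,3.3733) cross=34.148; C₋=(5.7403,-7.9657) cross=-34.148
  mode + wants cross > 0 → take C=(-2.2540,3.3733) (cross=34.148)
ex = (C−B)/|BC| = (-0.4615,0.8871); ey = (-0.8871,-0.4615)
P = B + -2.72·ex + -1.23·ey = (3.3232,-4.6818)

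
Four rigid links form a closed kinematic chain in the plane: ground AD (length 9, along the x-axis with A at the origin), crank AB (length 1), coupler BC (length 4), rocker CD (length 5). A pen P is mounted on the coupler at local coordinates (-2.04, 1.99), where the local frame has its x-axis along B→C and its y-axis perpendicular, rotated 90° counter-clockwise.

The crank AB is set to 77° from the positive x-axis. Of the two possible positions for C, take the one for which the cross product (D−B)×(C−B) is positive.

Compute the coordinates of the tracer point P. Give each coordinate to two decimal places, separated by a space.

A=(0,0), D=(9.00,0)
B = A + 1.00·(cos77°, sin77°) = (0.2250, 0.9744)
|BD| = 8.8290
circle(B,4.00) ∩ circle(D,5.00): a=3.9048, h=0.8675
  candidates: C₊=(4.2016,1.4056) cross=7.659; C₋=(4.0102,-0.3187) cross=-7.659
  mode + wants cross > 0 → take C=(4.2016,1.4056) (cross=7.659)
ex = (C−B)/|BC| = (0.9942,0.1078); ey = (-0.1078,0.9942)
P = B + -2.04·ex + 1.99·ey = (-2.0177,2.7328)

-2.02 2.73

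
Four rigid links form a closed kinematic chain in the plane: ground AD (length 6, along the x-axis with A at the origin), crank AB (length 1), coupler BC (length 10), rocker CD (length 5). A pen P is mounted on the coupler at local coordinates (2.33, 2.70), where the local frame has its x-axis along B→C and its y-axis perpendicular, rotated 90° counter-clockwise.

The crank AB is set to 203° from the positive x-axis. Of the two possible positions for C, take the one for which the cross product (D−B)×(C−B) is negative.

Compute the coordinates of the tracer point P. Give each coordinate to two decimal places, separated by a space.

A=(0,0), D=(6.00,0)
B = A + 1.00·(cos203°, sin203°) = (-0.9205, -0.3907)
|BD| = 6.9315
circle(B,10.00) ∩ circle(D,5.00): a=8.8758, h=4.6065
  candidates: C₊=(7.6815,4.7088) cross=31.930; C₋=(8.2009,-4.4896) cross=-31.930
  mode - wants cross < 0 → take C=(8.2009,-4.4896) (cross=-31.930)
ex = (C−B)/|BC| = (0.9121,-0.4099); ey = (0.4099,0.9121)
P = B + 2.33·ex + 2.70·ey = (2.3115,1.1170)

2.31 1.12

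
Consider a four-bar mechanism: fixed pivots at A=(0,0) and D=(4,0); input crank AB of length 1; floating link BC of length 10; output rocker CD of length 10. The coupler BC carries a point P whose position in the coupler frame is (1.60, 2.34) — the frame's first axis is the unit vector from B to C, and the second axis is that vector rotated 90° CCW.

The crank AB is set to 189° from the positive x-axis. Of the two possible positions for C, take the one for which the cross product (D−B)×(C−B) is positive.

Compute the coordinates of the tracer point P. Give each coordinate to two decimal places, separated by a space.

A=(0,0), D=(4.00,0)
B = A + 1.00·(cos189°, sin189°) = (-0.9877, -0.1564)
|BD| = 4.9901
circle(B,10.00) ∩ circle(D,10.00): a=2.4951, h=9.6837
  candidates: C₊=(1.2026,9.6008) cross=48.323; C₋=(1.8097,-9.7572) cross=-48.323
  mode + wants cross > 0 → take C=(1.2026,9.6008) (cross=48.323)
ex = (C−B)/|BC| = (0.2190,0.9757); ey = (-0.9757,0.2190)
P = B + 1.60·ex + 2.34·ey = (-2.9204,1.9172)

-2.92 1.92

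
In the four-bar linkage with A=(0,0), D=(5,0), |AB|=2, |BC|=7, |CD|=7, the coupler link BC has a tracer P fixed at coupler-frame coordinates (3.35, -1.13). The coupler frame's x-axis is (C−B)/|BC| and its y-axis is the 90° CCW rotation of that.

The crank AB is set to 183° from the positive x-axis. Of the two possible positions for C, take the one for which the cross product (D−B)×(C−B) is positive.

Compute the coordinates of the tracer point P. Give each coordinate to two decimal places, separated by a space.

0.62 2.27

A=(0,0), D=(5.00,0)
B = A + 2.00·(cos183°, sin183°) = (-1.9973, -0.1047)
|BD| = 6.9980
circle(B,7.00) ∩ circle(D,7.00): a=3.4990, h=6.0627
  candidates: C₊=(1.4107,6.0097) cross=42.427; C₋=(1.5921,-6.1144) cross=-42.427
  mode + wants cross > 0 → take C=(1.4107,6.0097) (cross=42.427)
ex = (C−B)/|BC| = (0.4868,0.8735); ey = (-0.8735,0.4868)
P = B + 3.35·ex + -1.13·ey = (0.6207,2.2714)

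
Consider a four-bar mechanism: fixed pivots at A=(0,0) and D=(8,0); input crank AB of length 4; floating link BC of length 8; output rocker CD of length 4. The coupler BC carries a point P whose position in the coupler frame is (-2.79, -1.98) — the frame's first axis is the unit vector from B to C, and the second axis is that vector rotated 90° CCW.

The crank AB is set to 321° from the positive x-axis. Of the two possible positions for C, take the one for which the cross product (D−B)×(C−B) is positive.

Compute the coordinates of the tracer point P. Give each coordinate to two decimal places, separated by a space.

A=(0,0), D=(8.00,0)
B = A + 4.00·(cos321°, sin321°) = (3.1086, -2.5173)
|BD| = 5.5012
circle(B,8.00) ∩ circle(D,4.00): a=7.1133, h=3.6607
  candidates: C₊=(7.7583,3.9927) cross=20.138; C₋=(11.1086,-2.5173) cross=-20.138
  mode + wants cross > 0 → take C=(7.7583,3.9927) (cross=20.138)
ex = (C−B)/|BC| = (0.5812,0.8137); ey = (-0.8137,0.5812)
P = B + -2.79·ex + -1.98·ey = (3.0982,-5.9384)

3.10 -5.94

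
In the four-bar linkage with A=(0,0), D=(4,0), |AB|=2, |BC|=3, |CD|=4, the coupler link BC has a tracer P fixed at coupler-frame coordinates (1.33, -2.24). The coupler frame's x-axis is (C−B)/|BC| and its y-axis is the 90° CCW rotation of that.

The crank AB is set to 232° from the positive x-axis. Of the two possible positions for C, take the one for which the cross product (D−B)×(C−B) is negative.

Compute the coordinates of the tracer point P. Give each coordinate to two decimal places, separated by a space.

-1.16 -4.18

A=(0,0), D=(4.00,0)
B = A + 2.00·(cos232°, sin232°) = (-1.2313, -1.5760)
|BD| = 5.4636
circle(B,3.00) ∩ circle(D,4.00): a=2.0912, h=2.1510
  candidates: C₊=(0.1505,1.0868) cross=11.752; C₋=(1.3915,-3.0324) cross=-11.752
  mode - wants cross < 0 → take C=(1.3915,-3.0324) (cross=-11.752)
ex = (C−B)/|BC| = (0.8743,-0.4855); ey = (0.4855,0.8743)
P = B + 1.33·ex + -2.24·ey = (-1.1560,-4.1800)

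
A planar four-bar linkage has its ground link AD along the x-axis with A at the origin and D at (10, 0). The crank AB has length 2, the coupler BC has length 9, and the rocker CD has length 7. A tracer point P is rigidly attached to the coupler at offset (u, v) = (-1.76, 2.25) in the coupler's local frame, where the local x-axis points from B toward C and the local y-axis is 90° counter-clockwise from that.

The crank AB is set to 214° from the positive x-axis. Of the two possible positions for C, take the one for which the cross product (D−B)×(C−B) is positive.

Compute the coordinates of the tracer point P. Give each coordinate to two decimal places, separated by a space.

-4.47 -0.63

A=(0,0), D=(10.00,0)
B = A + 2.00·(cos214°, sin214°) = (-1.6581, -1.1184)
|BD| = 11.7116
circle(B,9.00) ∩ circle(D,7.00): a=7.2220, h=5.3706
  candidates: C₊=(5.0180,4.9173) cross=62.898; C₋=(6.0437,-5.7748) cross=-62.898
  mode + wants cross > 0 → take C=(5.0180,4.9173) (cross=62.898)
ex = (C−B)/|BC| = (0.7418,0.6706); ey = (-0.6706,0.7418)
P = B + -1.76·ex + 2.25·ey = (-4.4725,-0.6297)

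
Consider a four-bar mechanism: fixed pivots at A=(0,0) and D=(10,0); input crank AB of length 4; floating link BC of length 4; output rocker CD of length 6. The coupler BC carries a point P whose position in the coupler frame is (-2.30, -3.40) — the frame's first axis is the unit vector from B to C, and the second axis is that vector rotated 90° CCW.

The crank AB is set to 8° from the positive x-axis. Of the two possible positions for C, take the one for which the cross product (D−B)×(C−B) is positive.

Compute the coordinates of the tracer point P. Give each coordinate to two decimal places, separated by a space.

6.04 -2.98

A=(0,0), D=(10.00,0)
B = A + 4.00·(cos8°, sin8°) = (3.9611, 0.5567)
|BD| = 6.0645
circle(B,4.00) ∩ circle(D,6.00): a=1.3833, h=3.7532
  candidates: C₊=(5.6831,4.1670) cross=22.761; C₋=(4.9940,-3.3076) cross=-22.761
  mode + wants cross > 0 → take C=(5.6831,4.1670) (cross=22.761)
ex = (C−B)/|BC| = (0.4305,0.9026); ey = (-0.9026,0.4305)
P = B + -2.30·ex + -3.40·ey = (6.0397,-2.9830)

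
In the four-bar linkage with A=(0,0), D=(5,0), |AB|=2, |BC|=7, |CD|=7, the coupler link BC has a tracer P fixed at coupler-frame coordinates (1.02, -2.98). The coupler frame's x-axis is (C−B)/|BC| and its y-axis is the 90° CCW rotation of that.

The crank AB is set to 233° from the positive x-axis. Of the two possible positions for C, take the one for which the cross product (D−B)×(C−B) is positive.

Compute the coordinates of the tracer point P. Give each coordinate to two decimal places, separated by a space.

A=(0,0), D=(5.00,0)
B = A + 2.00·(cos233°, sin233°) = (-1.2036, -1.5973)
|BD| = 6.4060
circle(B,7.00) ∩ circle(D,7.00): a=3.2030, h=6.2242
  candidates: C₊=(0.3462,5.2290) cross=39.872; C₋=(3.4501,-6.8263) cross=-39.872
  mode + wants cross > 0 → take C=(0.3462,5.2290) (cross=39.872)
ex = (C−B)/|BC| = (0.2214,0.9752); ey = (-0.9752,0.2214)
P = B + 1.02·ex + -2.98·ey = (1.9282,-1.2624)

1.93 -1.26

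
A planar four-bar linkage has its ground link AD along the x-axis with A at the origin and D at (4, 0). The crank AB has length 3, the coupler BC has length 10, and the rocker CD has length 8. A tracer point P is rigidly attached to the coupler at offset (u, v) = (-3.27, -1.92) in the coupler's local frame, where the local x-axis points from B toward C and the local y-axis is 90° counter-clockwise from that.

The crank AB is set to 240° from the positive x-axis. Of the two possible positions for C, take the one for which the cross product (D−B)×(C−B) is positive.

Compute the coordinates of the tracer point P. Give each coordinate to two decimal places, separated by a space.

-0.28 -6.19

A=(0,0), D=(4.00,0)
B = A + 3.00·(cos240°, sin240°) = (-1.5000, -2.5981)
|BD| = 6.0828
circle(B,10.00) ∩ circle(D,8.00): a=6.0006, h=7.9996
  candidates: C₊=(0.5089,7.1981) cross=48.660; C₋=(7.3425,-7.2683) cross=-48.660
  mode + wants cross > 0 → take C=(0.5089,7.1981) (cross=48.660)
ex = (C−B)/|BC| = (0.2009,0.9796); ey = (-0.9796,0.2009)
P = B + -3.27·ex + -1.92·ey = (-0.2760,-6.1871)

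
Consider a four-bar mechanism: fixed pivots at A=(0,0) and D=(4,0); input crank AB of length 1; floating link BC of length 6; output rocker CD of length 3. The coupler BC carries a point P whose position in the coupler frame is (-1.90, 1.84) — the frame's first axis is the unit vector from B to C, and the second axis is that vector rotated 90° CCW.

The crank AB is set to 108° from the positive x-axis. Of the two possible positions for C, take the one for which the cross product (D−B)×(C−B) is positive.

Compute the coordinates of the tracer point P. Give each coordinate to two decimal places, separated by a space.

A=(0,0), D=(4.00,0)
B = A + 1.00·(cos108°, sin108°) = (-0.3090, 0.9511)
|BD| = 4.4127
circle(B,6.00) ∩ circle(D,3.00): a=5.2657, h=2.8762
  candidates: C₊=(5.4528,2.6248) cross=12.692; C₋=(4.2130,-2.9924) cross=-12.692
  mode + wants cross > 0 → take C=(5.4528,2.6248) (cross=12.692)
ex = (C−B)/|BC| = (0.9603,0.2789); ey = (-0.2789,0.9603)
P = B + -1.90·ex + 1.84·ey = (-2.6469,2.1880)

-2.65 2.19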